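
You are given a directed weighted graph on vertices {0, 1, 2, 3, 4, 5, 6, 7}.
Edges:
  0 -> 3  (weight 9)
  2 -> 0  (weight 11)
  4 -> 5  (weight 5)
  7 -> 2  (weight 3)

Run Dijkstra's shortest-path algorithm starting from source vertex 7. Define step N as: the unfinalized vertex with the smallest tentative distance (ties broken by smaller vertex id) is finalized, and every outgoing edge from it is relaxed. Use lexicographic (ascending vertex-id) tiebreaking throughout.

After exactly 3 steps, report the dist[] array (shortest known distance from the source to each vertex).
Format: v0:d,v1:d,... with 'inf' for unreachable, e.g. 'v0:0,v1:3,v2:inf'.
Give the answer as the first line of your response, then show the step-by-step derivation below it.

v0:14,v1:inf,v2:3,v3:23,v4:inf,v5:inf,v6:inf,v7:0

step 1: dist = v0:inf,v1:inf,v2:3,v3:inf,v4:inf,v5:inf,v6:inf,v7:0
step 2: dist = v0:14,v1:inf,v2:3,v3:inf,v4:inf,v5:inf,v6:inf,v7:0
step 3: dist = v0:14,v1:inf,v2:3,v3:23,v4:inf,v5:inf,v6:inf,v7:0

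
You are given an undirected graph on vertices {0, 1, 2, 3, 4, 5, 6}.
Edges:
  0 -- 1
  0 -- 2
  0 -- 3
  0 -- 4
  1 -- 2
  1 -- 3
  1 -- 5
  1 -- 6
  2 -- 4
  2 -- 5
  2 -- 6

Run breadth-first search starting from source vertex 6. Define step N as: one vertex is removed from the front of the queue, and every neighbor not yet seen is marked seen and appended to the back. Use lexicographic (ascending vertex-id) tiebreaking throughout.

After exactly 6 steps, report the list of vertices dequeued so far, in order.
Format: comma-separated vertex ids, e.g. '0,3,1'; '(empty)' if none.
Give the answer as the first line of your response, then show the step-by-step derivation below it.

6,1,2,0,3,5

step 1: dequeue 6; queue=[1,2]; order=6
step 2: dequeue 1; queue=[2,0,3,5]; order=6,1
step 3: dequeue 2; queue=[0,3,5,4]; order=6,1,2
step 4: dequeue 0; queue=[3,5,4]; order=6,1,2,0
step 5: dequeue 3; queue=[5,4]; order=6,1,2,0,3
step 6: dequeue 5; queue=[4]; order=6,1,2,0,3,5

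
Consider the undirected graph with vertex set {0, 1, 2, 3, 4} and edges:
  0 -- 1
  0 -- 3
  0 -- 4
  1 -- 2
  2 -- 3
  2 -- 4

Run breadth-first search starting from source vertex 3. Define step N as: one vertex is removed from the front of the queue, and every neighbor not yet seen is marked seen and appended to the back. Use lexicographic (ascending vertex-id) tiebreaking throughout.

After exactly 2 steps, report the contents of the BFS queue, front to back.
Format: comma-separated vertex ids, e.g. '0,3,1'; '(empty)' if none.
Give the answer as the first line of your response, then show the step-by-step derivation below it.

2,1,4

step 1: dequeue 3; queue=[0,2]; order=3
step 2: dequeue 0; queue=[2,1,4]; order=3,0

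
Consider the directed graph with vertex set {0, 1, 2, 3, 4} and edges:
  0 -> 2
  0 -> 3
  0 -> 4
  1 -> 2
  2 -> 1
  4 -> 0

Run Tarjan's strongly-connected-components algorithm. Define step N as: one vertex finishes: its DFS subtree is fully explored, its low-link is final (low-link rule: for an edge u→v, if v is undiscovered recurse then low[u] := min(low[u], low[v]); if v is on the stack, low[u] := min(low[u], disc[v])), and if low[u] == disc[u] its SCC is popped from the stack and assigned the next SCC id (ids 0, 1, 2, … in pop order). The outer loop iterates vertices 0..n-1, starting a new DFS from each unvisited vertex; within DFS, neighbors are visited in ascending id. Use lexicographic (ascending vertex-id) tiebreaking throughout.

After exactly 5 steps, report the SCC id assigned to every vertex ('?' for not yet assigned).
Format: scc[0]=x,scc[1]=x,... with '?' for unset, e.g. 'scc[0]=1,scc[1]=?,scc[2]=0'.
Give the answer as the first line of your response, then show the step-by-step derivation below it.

scc[0]=2,scc[1]=0,scc[2]=0,scc[3]=1,scc[4]=2

step 1: low=(low[0]=0,low[1]=1,low[2]=1,low[3]=?,low[4]=?); scc=(scc[0]=?,scc[1]=?,scc[2]=?,scc[3]=?,scc[4]=?)
step 2: low=(low[0]=0,low[1]=1,low[2]=1,low[3]=?,low[4]=?); scc=(scc[0]=?,scc[1]=0,scc[2]=0,scc[3]=?,scc[4]=?)
step 3: low=(low[0]=0,low[1]=1,low[2]=1,low[3]=3,low[4]=?); scc=(scc[0]=?,scc[1]=0,scc[2]=0,scc[3]=1,scc[4]=?)
step 4: low=(low[0]=0,low[1]=1,low[2]=1,low[3]=3,low[4]=0); scc=(scc[0]=?,scc[1]=0,scc[2]=0,scc[3]=1,scc[4]=?)
step 5: low=(low[0]=0,low[1]=1,low[2]=1,low[3]=3,low[4]=0); scc=(scc[0]=2,scc[1]=0,scc[2]=0,scc[3]=1,scc[4]=2)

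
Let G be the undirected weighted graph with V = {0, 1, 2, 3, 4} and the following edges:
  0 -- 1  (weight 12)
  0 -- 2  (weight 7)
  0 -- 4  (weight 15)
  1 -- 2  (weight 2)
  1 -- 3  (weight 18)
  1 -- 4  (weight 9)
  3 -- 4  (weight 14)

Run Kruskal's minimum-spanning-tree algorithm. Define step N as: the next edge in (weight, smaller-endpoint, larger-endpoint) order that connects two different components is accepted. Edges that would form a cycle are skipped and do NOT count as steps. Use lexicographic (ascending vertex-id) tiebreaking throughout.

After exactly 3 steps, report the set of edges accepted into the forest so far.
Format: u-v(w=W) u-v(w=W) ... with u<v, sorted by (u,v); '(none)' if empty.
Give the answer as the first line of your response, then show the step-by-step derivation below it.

0-2(w=7) 1-2(w=2) 1-4(w=9)

step 1: add edge 1-2 (w=2); MST = {1-2(w=2)}
step 2: add edge 0-2 (w=7); MST = {0-2(w=7) 1-2(w=2)}
step 3: add edge 1-4 (w=9); MST = {0-2(w=7) 1-2(w=2) 1-4(w=9)}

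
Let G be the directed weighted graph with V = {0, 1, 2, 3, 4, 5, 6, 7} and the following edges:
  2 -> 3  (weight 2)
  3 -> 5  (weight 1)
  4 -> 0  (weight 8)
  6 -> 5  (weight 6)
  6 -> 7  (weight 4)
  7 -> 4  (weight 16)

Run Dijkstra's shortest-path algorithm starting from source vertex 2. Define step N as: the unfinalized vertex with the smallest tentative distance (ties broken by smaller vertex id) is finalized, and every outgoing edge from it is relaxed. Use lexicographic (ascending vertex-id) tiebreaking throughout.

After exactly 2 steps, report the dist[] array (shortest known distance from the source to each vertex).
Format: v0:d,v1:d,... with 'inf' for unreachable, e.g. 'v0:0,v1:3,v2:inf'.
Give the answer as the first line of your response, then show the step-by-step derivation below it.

v0:inf,v1:inf,v2:0,v3:2,v4:inf,v5:3,v6:inf,v7:inf

step 1: dist = v0:inf,v1:inf,v2:0,v3:2,v4:inf,v5:inf,v6:inf,v7:inf
step 2: dist = v0:inf,v1:inf,v2:0,v3:2,v4:inf,v5:3,v6:inf,v7:inf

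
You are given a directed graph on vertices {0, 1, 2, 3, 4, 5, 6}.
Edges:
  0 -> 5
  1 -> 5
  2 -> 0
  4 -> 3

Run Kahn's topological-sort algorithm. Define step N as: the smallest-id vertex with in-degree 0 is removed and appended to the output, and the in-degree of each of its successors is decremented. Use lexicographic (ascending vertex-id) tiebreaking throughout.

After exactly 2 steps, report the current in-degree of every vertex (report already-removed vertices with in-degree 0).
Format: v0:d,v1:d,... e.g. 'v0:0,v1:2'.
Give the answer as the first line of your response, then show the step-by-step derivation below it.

v0:0,v1:0,v2:0,v3:1,v4:0,v5:1,v6:0

step 1: output 1; order=[1]; indeg=(1,0,0,1,0,1,0)
step 2: output 2; order=[1,2]; indeg=(0,0,0,1,0,1,0)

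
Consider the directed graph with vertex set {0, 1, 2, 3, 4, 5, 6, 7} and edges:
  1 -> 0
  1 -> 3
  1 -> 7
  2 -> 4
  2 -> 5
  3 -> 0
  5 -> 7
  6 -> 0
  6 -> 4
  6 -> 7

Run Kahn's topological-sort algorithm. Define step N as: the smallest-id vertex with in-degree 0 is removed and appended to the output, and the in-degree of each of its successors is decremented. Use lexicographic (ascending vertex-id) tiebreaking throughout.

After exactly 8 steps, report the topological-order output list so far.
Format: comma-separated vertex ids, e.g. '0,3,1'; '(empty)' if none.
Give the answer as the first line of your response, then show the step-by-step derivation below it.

1,2,3,5,6,0,4,7

step 1: output 1; order=[1]; indeg=(2,0,0,0,2,1,0,2)
step 2: output 2; order=[1,2]; indeg=(2,0,0,0,1,0,0,2)
step 3: output 3; order=[1,2,3]; indeg=(1,0,0,0,1,0,0,2)
step 4: output 5; order=[1,2,3,5]; indeg=(1,0,0,0,1,0,0,1)
step 5: output 6; order=[1,2,3,5,6]; indeg=(0,0,0,0,0,0,0,0)
step 6: output 0; order=[1,2,3,5,6,0]; indeg=(0,0,0,0,0,0,0,0)
step 7: output 4; order=[1,2,3,5,6,0,4]; indeg=(0,0,0,0,0,0,0,0)
step 8: output 7; order=[1,2,3,5,6,0,4,7]; indeg=(0,0,0,0,0,0,0,0)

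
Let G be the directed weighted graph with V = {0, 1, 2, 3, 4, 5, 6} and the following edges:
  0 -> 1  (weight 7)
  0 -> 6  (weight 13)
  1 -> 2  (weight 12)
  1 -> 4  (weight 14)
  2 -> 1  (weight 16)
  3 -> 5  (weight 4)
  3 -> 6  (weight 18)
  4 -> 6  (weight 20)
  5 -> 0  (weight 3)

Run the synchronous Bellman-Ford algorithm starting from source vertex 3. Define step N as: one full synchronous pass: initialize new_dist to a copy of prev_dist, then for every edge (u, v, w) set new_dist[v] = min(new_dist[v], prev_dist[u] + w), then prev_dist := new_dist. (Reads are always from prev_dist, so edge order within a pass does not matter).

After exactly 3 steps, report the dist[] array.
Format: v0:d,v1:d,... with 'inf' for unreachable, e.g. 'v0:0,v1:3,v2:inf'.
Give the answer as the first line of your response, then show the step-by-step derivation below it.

v0:7,v1:14,v2:inf,v3:0,v4:inf,v5:4,v6:18

step 1: dist = v0:inf,v1:inf,v2:inf,v3:0,v4:inf,v5:4,v6:18
step 2: dist = v0:7,v1:inf,v2:inf,v3:0,v4:inf,v5:4,v6:18
step 3: dist = v0:7,v1:14,v2:inf,v3:0,v4:inf,v5:4,v6:18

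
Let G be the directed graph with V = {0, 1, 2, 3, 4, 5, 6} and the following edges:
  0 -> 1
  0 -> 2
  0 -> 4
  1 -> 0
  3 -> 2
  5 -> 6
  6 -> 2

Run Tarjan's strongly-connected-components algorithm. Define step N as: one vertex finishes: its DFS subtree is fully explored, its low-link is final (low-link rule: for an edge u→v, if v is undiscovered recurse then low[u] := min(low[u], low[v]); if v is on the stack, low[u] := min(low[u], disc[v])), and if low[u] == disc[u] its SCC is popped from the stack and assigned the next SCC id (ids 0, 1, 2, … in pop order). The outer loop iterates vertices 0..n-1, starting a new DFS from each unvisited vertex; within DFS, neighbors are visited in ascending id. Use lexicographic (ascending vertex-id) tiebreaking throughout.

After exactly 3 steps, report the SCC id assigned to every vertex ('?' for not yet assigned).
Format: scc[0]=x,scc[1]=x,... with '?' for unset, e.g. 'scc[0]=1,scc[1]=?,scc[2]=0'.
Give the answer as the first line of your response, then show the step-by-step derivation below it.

scc[0]=?,scc[1]=?,scc[2]=0,scc[3]=?,scc[4]=1,scc[5]=?,scc[6]=?

step 1: low=(low[0]=0,low[1]=0,low[2]=?,low[3]=?,low[4]=?,low[5]=?,low[6]=?); scc=(scc[0]=?,scc[1]=?,scc[2]=?,scc[3]=?,scc[4]=?,scc[5]=?,scc[6]=?)
step 2: low=(low[0]=0,low[1]=0,low[2]=2,low[3]=?,low[4]=?,low[5]=?,low[6]=?); scc=(scc[0]=?,scc[1]=?,scc[2]=0,scc[3]=?,scc[4]=?,scc[5]=?,scc[6]=?)
step 3: low=(low[0]=0,low[1]=0,low[2]=2,low[3]=?,low[4]=3,low[5]=?,low[6]=?); scc=(scc[0]=?,scc[1]=?,scc[2]=0,scc[3]=?,scc[4]=1,scc[5]=?,scc[6]=?)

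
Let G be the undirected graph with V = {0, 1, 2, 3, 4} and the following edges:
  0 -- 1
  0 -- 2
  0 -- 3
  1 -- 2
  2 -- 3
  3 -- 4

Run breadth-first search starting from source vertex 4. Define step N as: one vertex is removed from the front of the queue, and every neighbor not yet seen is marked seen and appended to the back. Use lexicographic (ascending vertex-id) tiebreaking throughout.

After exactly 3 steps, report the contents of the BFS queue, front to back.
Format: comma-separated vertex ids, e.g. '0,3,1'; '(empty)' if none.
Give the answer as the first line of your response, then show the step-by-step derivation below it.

2,1

step 1: dequeue 4; queue=[3]; order=4
step 2: dequeue 3; queue=[0,2]; order=4,3
step 3: dequeue 0; queue=[2,1]; order=4,3,0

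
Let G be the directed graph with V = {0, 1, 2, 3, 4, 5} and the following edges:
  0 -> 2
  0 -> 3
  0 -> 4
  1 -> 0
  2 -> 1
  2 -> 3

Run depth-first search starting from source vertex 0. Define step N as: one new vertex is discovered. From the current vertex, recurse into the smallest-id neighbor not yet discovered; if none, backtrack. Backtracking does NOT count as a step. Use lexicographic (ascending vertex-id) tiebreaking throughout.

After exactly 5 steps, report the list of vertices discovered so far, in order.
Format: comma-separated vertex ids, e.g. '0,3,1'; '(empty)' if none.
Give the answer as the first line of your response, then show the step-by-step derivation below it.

0,2,1,3,4

step 1: discover 0; path=0; order=0
step 2: discover 2; path=0>2; order=0,2
step 3: discover 1; path=0>2>1; order=0,2,1
step 4: discover 3; path=0>2>3; order=0,2,1,3
step 5: discover 4; path=0>4; order=0,2,1,3,4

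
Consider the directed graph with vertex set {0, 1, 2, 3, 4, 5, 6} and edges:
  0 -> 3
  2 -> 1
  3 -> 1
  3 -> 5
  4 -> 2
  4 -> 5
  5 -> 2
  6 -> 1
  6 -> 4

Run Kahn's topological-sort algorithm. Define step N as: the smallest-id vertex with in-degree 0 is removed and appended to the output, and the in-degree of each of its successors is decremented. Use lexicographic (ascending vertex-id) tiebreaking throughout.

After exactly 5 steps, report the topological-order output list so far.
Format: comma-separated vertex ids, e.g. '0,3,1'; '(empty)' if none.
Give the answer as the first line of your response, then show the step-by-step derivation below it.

0,3,6,4,5

step 1: output 0; order=[0]; indeg=(0,3,2,0,1,2,0)
step 2: output 3; order=[0,3]; indeg=(0,2,2,0,1,1,0)
step 3: output 6; order=[0,3,6]; indeg=(0,1,2,0,0,1,0)
step 4: output 4; order=[0,3,6,4]; indeg=(0,1,1,0,0,0,0)
step 5: output 5; order=[0,3,6,4,5]; indeg=(0,1,0,0,0,0,0)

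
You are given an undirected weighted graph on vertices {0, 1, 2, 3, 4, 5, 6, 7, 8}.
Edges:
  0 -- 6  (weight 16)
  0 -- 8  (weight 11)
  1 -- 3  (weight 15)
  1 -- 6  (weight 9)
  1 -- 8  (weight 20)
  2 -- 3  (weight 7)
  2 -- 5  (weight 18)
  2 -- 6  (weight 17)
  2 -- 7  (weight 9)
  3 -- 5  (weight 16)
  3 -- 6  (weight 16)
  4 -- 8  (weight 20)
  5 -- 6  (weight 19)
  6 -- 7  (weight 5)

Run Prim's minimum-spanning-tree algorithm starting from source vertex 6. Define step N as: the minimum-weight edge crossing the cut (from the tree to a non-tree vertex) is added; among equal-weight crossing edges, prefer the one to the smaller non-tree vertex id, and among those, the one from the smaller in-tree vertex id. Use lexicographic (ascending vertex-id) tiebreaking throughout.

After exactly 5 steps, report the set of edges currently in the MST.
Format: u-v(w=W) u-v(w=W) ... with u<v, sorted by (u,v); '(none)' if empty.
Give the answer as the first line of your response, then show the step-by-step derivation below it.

0-6(w=16) 1-6(w=9) 2-3(w=7) 2-7(w=9) 6-7(w=5)

step 1: add edge 6-7 (w=5); MST = {6-7(w=5)}
step 2: add edge 1-6 (w=9); MST = {1-6(w=9) 6-7(w=5)}
step 3: add edge 2-7 (w=9); MST = {1-6(w=9) 2-7(w=9) 6-7(w=5)}
step 4: add edge 2-3 (w=7); MST = {1-6(w=9) 2-3(w=7) 2-7(w=9) 6-7(w=5)}
step 5: add edge 0-6 (w=16); MST = {0-6(w=16) 1-6(w=9) 2-3(w=7) 2-7(w=9) 6-7(w=5)}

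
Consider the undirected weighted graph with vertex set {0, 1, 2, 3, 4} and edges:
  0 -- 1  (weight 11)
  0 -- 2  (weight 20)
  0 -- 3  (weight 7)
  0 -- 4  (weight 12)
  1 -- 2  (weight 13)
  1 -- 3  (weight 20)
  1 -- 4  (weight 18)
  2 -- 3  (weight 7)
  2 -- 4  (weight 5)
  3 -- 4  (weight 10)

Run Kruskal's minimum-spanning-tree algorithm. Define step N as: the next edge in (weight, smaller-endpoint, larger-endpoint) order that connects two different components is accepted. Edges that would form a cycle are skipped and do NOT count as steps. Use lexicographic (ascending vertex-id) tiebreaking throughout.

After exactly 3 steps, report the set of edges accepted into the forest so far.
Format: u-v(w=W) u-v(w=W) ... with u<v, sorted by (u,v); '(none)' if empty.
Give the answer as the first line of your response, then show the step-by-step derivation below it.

0-3(w=7) 2-3(w=7) 2-4(w=5)

step 1: add edge 2-4 (w=5); MST = {2-4(w=5)}
step 2: add edge 0-3 (w=7); MST = {0-3(w=7) 2-4(w=5)}
step 3: add edge 2-3 (w=7); MST = {0-3(w=7) 2-3(w=7) 2-4(w=5)}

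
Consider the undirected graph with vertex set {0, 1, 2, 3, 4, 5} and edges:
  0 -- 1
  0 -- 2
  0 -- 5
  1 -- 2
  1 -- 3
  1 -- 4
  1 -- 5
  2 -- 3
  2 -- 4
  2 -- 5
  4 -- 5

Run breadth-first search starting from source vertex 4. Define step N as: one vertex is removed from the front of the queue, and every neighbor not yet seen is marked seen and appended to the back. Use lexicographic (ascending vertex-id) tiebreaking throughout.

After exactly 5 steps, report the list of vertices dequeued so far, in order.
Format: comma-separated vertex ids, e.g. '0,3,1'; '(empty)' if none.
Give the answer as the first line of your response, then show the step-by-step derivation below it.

4,1,2,5,0

step 1: dequeue 4; queue=[1,2,5]; order=4
step 2: dequeue 1; queue=[2,5,0,3]; order=4,1
step 3: dequeue 2; queue=[5,0,3]; order=4,1,2
step 4: dequeue 5; queue=[0,3]; order=4,1,2,5
step 5: dequeue 0; queue=[3]; order=4,1,2,5,0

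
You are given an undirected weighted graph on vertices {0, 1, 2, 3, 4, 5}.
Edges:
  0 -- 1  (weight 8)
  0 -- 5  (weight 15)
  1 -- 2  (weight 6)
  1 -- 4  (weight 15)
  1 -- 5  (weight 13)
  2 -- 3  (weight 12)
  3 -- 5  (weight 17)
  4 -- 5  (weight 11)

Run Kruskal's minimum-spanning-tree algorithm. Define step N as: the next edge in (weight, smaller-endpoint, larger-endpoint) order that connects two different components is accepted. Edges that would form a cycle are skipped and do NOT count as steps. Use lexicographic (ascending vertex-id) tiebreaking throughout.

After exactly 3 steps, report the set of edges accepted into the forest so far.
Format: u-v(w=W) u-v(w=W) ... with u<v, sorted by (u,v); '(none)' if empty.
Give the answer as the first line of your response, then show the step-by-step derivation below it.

0-1(w=8) 1-2(w=6) 4-5(w=11)

step 1: add edge 1-2 (w=6); MST = {1-2(w=6)}
step 2: add edge 0-1 (w=8); MST = {0-1(w=8) 1-2(w=6)}
step 3: add edge 4-5 (w=11); MST = {0-1(w=8) 1-2(w=6) 4-5(w=11)}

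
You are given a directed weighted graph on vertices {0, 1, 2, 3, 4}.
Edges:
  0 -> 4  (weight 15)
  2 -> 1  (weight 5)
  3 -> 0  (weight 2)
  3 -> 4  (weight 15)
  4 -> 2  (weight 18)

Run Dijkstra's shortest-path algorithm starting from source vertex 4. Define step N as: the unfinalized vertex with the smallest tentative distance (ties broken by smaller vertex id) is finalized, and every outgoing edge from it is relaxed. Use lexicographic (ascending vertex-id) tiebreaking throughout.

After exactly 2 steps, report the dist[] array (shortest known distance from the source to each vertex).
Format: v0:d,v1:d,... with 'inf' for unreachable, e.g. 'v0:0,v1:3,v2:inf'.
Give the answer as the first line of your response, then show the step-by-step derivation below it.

v0:inf,v1:23,v2:18,v3:inf,v4:0

step 1: dist = v0:inf,v1:inf,v2:18,v3:inf,v4:0
step 2: dist = v0:inf,v1:23,v2:18,v3:inf,v4:0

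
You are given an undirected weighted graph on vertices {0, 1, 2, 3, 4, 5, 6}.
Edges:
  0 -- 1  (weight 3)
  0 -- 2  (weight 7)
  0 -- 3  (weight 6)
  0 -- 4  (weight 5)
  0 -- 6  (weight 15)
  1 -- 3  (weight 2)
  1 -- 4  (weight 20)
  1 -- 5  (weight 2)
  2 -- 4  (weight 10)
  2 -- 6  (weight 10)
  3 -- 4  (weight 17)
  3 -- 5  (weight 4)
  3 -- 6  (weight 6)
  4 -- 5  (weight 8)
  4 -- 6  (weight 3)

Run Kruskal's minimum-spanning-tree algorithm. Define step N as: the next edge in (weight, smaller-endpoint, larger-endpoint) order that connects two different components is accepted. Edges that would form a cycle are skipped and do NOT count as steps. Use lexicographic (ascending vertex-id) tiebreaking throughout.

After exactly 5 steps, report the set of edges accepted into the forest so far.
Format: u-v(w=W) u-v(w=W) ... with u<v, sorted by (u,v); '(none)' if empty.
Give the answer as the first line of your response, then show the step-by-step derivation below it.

0-1(w=3) 0-4(w=5) 1-3(w=2) 1-5(w=2) 4-6(w=3)

step 1: add edge 1-3 (w=2); MST = {1-3(w=2)}
step 2: add edge 1-5 (w=2); MST = {1-3(w=2) 1-5(w=2)}
step 3: add edge 0-1 (w=3); MST = {0-1(w=3) 1-3(w=2) 1-5(w=2)}
step 4: add edge 4-6 (w=3); MST = {0-1(w=3) 1-3(w=2) 1-5(w=2) 4-6(w=3)}
step 5: add edge 0-4 (w=5); MST = {0-1(w=3) 0-4(w=5) 1-3(w=2) 1-5(w=2) 4-6(w=3)}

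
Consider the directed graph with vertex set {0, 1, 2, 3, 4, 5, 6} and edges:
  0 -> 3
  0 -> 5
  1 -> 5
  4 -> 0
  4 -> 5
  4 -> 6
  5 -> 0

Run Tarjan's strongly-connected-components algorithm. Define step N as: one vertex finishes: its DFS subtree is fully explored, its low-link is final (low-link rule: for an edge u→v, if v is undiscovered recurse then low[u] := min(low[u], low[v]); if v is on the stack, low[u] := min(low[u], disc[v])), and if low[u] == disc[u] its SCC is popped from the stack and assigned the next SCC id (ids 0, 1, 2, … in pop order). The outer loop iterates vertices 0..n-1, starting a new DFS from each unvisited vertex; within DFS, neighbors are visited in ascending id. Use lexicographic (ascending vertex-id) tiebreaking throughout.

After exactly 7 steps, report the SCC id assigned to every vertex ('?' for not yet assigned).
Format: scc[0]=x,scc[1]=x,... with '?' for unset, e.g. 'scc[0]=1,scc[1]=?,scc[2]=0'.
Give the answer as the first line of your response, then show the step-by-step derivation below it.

scc[0]=1,scc[1]=2,scc[2]=3,scc[3]=0,scc[4]=5,scc[5]=1,scc[6]=4

step 1: low=(low[0]=0,low[1]=?,low[2]=?,low[3]=1,low[4]=?,low[5]=?,low[6]=?); scc=(scc[0]=?,scc[1]=?,scc[2]=?,scc[3]=0,scc[4]=?,scc[5]=?,scc[6]=?)
step 2: low=(low[0]=0,low[1]=?,low[2]=?,low[3]=1,low[4]=?,low[5]=0,low[6]=?); scc=(scc[0]=?,scc[1]=?,scc[2]=?,scc[3]=0,scc[4]=?,scc[5]=?,scc[6]=?)
step 3: low=(low[0]=0,low[1]=?,low[2]=?,low[3]=1,low[4]=?,low[5]=0,low[6]=?); scc=(scc[0]=1,scc[1]=?,scc[2]=?,scc[3]=0,scc[4]=?,scc[5]=1,scc[6]=?)
step 4: low=(low[0]=0,low[1]=3,low[2]=?,low[3]=1,low[4]=?,low[5]=0,low[6]=?); scc=(scc[0]=1,scc[1]=2,scc[2]=?,scc[3]=0,scc[4]=?,scc[5]=1,scc[6]=?)
step 5: low=(low[0]=0,low[1]=3,low[2]=4,low[3]=1,low[4]=?,low[5]=0,low[6]=?); scc=(scc[0]=1,scc[1]=2,scc[2]=3,scc[3]=0,scc[4]=?,scc[5]=1,scc[6]=?)
step 6: low=(low[0]=0,low[1]=3,low[2]=4,low[3]=1,low[4]=5,low[5]=0,low[6]=6); scc=(scc[0]=1,scc[1]=2,scc[2]=3,scc[3]=0,scc[4]=?,scc[5]=1,scc[6]=4)
step 7: low=(low[0]=0,low[1]=3,low[2]=4,low[3]=1,low[4]=5,low[5]=0,low[6]=6); scc=(scc[0]=1,scc[1]=2,scc[2]=3,scc[3]=0,scc[4]=5,scc[5]=1,scc[6]=4)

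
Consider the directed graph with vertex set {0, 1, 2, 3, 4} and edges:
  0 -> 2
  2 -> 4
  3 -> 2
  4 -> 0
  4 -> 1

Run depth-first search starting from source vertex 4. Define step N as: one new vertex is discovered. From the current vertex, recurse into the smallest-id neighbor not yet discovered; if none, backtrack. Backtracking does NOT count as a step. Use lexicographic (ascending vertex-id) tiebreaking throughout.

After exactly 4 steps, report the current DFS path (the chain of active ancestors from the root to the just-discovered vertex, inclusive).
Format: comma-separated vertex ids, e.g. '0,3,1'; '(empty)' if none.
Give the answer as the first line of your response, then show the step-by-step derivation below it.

4,1

step 1: discover 4; path=4; order=4
step 2: discover 0; path=4>0; order=4,0
step 3: discover 2; path=4>0>2; order=4,0,2
step 4: discover 1; path=4>1; order=4,0,2,1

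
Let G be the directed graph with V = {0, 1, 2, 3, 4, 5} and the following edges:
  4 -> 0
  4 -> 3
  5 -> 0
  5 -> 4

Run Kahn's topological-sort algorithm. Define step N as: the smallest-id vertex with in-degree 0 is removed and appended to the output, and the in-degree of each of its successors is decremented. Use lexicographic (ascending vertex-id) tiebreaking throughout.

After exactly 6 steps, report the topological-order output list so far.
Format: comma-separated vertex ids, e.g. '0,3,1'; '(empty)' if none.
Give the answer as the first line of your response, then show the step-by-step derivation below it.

1,2,5,4,0,3

step 1: output 1; order=[1]; indeg=(2,0,0,1,1,0)
step 2: output 2; order=[1,2]; indeg=(2,0,0,1,1,0)
step 3: output 5; order=[1,2,5]; indeg=(1,0,0,1,0,0)
step 4: output 4; order=[1,2,5,4]; indeg=(0,0,0,0,0,0)
step 5: output 0; order=[1,2,5,4,0]; indeg=(0,0,0,0,0,0)
step 6: output 3; order=[1,2,5,4,0,3]; indeg=(0,0,0,0,0,0)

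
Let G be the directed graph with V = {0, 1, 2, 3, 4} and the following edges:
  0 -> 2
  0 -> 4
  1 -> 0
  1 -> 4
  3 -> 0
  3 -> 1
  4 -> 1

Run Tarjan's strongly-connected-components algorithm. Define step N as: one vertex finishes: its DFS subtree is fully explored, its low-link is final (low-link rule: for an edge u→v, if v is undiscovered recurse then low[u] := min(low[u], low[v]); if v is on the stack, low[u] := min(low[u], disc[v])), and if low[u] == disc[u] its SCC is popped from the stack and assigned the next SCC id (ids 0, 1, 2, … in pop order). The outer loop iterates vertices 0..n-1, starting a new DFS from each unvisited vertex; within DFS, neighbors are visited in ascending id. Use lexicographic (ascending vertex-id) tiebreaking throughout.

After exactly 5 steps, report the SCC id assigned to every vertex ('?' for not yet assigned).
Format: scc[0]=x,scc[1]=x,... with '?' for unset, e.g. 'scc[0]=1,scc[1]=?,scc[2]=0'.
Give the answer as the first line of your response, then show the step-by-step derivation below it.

scc[0]=1,scc[1]=1,scc[2]=0,scc[3]=2,scc[4]=1

step 1: low=(low[0]=0,low[1]=?,low[2]=1,low[3]=?,low[4]=?); scc=(scc[0]=?,scc[1]=?,scc[2]=0,scc[3]=?,scc[4]=?)
step 2: low=(low[0]=0,low[1]=0,low[2]=1,low[3]=?,low[4]=2); scc=(scc[0]=?,scc[1]=?,scc[2]=0,scc[3]=?,scc[4]=?)
step 3: low=(low[0]=0,low[1]=0,low[2]=1,low[3]=?,low[4]=0); scc=(scc[0]=?,scc[1]=?,scc[2]=0,scc[3]=?,scc[4]=?)
step 4: low=(low[0]=0,low[1]=0,low[2]=1,low[3]=?,low[4]=0); scc=(scc[0]=1,scc[1]=1,scc[2]=0,scc[3]=?,scc[4]=1)
step 5: low=(low[0]=0,low[1]=0,low[2]=1,low[3]=4,low[4]=0); scc=(scc[0]=1,scc[1]=1,scc[2]=0,scc[3]=2,scc[4]=1)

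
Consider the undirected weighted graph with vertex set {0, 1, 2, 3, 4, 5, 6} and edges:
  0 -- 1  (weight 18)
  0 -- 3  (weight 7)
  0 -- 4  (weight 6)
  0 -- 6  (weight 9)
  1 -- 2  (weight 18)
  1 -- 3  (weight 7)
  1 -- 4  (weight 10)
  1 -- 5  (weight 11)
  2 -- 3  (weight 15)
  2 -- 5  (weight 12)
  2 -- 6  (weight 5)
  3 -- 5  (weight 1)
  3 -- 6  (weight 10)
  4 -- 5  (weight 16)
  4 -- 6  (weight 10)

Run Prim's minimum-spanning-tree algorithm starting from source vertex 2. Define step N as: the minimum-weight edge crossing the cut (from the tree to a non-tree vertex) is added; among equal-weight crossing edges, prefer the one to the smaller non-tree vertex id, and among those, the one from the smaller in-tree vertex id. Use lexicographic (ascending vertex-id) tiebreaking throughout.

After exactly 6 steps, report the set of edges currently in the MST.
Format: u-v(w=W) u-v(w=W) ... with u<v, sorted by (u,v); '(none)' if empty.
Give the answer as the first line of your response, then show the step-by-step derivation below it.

0-3(w=7) 0-4(w=6) 0-6(w=9) 1-3(w=7) 2-6(w=5) 3-5(w=1)

step 1: add edge 2-6 (w=5); MST = {2-6(w=5)}
step 2: add edge 0-6 (w=9); MST = {0-6(w=9) 2-6(w=5)}
step 3: add edge 0-4 (w=6); MST = {0-4(w=6) 0-6(w=9) 2-6(w=5)}
step 4: add edge 0-3 (w=7); MST = {0-3(w=7) 0-4(w=6) 0-6(w=9) 2-6(w=5)}
step 5: add edge 3-5 (w=1); MST = {0-3(w=7) 0-4(w=6) 0-6(w=9) 2-6(w=5) 3-5(w=1)}
step 6: add edge 1-3 (w=7); MST = {0-3(w=7) 0-4(w=6) 0-6(w=9) 1-3(w=7) 2-6(w=5) 3-5(w=1)}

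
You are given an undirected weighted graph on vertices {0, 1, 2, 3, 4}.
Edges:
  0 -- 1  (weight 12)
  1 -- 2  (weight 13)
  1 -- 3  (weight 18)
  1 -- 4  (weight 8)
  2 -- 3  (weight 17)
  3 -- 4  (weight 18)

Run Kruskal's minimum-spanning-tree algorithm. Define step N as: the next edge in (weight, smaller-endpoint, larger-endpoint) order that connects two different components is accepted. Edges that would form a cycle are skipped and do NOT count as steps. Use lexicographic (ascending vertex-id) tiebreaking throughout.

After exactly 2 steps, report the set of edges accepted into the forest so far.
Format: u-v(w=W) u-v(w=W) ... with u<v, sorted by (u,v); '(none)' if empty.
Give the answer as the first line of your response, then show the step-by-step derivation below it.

0-1(w=12) 1-4(w=8)

step 1: add edge 1-4 (w=8); MST = {1-4(w=8)}
step 2: add edge 0-1 (w=12); MST = {0-1(w=12) 1-4(w=8)}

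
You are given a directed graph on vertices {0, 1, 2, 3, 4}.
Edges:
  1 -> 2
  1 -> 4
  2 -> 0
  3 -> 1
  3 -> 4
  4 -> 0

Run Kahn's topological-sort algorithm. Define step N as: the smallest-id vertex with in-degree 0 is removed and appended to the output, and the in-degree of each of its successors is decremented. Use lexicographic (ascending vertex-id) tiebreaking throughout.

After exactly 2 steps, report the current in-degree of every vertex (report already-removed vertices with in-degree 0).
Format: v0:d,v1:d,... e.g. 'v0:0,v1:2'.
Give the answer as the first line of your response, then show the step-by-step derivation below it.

v0:2,v1:0,v2:0,v3:0,v4:0

step 1: output 3; order=[3]; indeg=(2,0,1,0,1)
step 2: output 1; order=[3,1]; indeg=(2,0,0,0,0)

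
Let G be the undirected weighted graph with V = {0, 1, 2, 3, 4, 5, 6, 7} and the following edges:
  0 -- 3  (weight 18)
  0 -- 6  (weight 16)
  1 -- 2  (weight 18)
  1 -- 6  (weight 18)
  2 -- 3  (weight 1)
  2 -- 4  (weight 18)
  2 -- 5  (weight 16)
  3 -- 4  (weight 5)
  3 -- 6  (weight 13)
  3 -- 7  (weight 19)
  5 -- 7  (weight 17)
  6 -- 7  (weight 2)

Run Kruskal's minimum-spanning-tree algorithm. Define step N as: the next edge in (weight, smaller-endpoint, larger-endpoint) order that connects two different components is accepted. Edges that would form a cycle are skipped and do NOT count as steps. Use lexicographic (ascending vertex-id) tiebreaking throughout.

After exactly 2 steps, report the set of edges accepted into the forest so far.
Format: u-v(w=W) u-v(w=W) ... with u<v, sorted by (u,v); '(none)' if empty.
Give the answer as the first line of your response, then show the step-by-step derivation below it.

2-3(w=1) 6-7(w=2)

step 1: add edge 2-3 (w=1); MST = {2-3(w=1)}
step 2: add edge 6-7 (w=2); MST = {2-3(w=1) 6-7(w=2)}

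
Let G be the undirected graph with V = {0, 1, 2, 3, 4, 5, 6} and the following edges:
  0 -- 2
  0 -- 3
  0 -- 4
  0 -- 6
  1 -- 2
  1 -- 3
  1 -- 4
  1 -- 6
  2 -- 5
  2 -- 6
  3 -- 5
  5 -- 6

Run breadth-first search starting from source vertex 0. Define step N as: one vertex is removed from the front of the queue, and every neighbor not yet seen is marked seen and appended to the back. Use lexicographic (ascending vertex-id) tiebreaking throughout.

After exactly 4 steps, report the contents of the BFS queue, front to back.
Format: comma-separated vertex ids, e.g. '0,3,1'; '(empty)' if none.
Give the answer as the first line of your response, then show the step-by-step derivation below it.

6,1,5

step 1: dequeue 0; queue=[2,3,4,6]; order=0
step 2: dequeue 2; queue=[3,4,6,1,5]; order=0,2
step 3: dequeue 3; queue=[4,6,1,5]; order=0,2,3
step 4: dequeue 4; queue=[6,1,5]; order=0,2,3,4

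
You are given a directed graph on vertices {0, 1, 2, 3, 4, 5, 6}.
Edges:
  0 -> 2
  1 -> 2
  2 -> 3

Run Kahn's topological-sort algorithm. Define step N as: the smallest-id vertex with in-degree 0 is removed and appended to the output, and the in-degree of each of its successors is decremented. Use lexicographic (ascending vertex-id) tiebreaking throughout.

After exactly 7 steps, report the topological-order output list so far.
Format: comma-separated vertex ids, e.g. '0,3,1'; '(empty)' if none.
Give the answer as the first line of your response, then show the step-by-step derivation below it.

0,1,2,3,4,5,6

step 1: output 0; order=[0]; indeg=(0,0,1,1,0,0,0)
step 2: output 1; order=[0,1]; indeg=(0,0,0,1,0,0,0)
step 3: output 2; order=[0,1,2]; indeg=(0,0,0,0,0,0,0)
step 4: output 3; order=[0,1,2,3]; indeg=(0,0,0,0,0,0,0)
step 5: output 4; order=[0,1,2,3,4]; indeg=(0,0,0,0,0,0,0)
step 6: output 5; order=[0,1,2,3,4,5]; indeg=(0,0,0,0,0,0,0)
step 7: output 6; order=[0,1,2,3,4,5,6]; indeg=(0,0,0,0,0,0,0)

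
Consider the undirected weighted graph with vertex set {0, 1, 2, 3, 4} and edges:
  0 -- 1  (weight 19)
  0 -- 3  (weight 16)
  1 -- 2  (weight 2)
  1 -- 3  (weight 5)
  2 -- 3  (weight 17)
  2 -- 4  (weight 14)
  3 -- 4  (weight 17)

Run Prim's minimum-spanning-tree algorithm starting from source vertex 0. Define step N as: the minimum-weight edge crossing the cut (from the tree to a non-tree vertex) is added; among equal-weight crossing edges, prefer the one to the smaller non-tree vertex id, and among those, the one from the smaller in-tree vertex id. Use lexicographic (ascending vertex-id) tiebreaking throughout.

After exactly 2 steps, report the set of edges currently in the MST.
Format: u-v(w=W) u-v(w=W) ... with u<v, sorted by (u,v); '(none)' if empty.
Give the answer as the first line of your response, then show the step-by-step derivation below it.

0-3(w=16) 1-3(w=5)

step 1: add edge 0-3 (w=16); MST = {0-3(w=16)}
step 2: add edge 1-3 (w=5); MST = {0-3(w=16) 1-3(w=5)}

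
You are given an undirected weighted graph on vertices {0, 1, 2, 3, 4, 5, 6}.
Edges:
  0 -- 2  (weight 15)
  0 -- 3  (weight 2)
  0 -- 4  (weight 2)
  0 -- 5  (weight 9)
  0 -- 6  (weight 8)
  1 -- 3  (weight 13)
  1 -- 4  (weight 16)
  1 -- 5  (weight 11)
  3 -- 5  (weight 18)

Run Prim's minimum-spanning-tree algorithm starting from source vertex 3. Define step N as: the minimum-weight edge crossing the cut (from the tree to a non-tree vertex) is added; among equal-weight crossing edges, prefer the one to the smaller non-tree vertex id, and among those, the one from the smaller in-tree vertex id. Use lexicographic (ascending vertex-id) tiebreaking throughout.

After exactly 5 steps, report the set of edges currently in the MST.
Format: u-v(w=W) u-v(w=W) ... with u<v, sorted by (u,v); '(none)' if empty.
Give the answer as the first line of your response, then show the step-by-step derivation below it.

0-3(w=2) 0-4(w=2) 0-5(w=9) 0-6(w=8) 1-5(w=11)

step 1: add edge 0-3 (w=2); MST = {0-3(w=2)}
step 2: add edge 0-4 (w=2); MST = {0-3(w=2) 0-4(w=2)}
step 3: add edge 0-6 (w=8); MST = {0-3(w=2) 0-4(w=2) 0-6(w=8)}
step 4: add edge 0-5 (w=9); MST = {0-3(w=2) 0-4(w=2) 0-5(w=9) 0-6(w=8)}
step 5: add edge 1-5 (w=11); MST = {0-3(w=2) 0-4(w=2) 0-5(w=9) 0-6(w=8) 1-5(w=11)}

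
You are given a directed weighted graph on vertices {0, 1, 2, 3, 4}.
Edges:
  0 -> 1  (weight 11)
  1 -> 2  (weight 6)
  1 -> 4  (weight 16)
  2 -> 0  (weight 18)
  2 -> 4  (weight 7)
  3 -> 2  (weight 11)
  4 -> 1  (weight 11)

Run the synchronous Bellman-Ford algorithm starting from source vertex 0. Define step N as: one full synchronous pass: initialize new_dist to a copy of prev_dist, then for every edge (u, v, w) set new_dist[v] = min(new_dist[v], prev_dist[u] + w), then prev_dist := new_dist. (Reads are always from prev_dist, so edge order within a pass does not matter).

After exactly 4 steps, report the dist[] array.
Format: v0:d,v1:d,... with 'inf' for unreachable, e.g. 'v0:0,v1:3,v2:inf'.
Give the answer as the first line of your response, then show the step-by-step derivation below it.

v0:0,v1:11,v2:17,v3:inf,v4:24

step 1: dist = v0:0,v1:11,v2:inf,v3:inf,v4:inf
step 2: dist = v0:0,v1:11,v2:17,v3:inf,v4:27
step 3: dist = v0:0,v1:11,v2:17,v3:inf,v4:24
step 4: dist = v0:0,v1:11,v2:17,v3:inf,v4:24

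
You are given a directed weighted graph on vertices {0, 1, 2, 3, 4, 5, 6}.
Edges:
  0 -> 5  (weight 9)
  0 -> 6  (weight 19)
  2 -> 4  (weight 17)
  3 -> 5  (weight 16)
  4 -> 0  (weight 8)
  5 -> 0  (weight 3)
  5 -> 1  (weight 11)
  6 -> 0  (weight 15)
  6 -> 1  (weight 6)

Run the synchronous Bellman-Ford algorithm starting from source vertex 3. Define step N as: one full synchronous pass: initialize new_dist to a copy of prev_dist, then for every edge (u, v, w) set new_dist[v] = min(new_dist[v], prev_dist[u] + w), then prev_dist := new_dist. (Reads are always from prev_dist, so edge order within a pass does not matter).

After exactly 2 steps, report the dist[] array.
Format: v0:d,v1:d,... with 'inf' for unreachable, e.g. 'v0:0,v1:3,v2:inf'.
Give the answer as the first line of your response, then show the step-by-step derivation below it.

v0:19,v1:27,v2:inf,v3:0,v4:inf,v5:16,v6:inf

step 1: dist = v0:inf,v1:inf,v2:inf,v3:0,v4:inf,v5:16,v6:inf
step 2: dist = v0:19,v1:27,v2:inf,v3:0,v4:inf,v5:16,v6:inf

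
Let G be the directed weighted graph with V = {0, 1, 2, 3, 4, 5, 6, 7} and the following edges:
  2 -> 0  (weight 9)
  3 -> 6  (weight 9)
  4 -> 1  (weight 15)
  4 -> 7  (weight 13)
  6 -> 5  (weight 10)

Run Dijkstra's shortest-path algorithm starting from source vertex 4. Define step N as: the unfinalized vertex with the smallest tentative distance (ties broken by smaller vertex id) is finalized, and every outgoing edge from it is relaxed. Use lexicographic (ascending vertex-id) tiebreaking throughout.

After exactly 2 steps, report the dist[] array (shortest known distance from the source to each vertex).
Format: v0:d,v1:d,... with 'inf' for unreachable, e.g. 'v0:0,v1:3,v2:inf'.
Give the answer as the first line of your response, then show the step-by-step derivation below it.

v0:inf,v1:15,v2:inf,v3:inf,v4:0,v5:inf,v6:inf,v7:13

step 1: dist = v0:inf,v1:15,v2:inf,v3:inf,v4:0,v5:inf,v6:inf,v7:13
step 2: dist = v0:inf,v1:15,v2:inf,v3:inf,v4:0,v5:inf,v6:inf,v7:13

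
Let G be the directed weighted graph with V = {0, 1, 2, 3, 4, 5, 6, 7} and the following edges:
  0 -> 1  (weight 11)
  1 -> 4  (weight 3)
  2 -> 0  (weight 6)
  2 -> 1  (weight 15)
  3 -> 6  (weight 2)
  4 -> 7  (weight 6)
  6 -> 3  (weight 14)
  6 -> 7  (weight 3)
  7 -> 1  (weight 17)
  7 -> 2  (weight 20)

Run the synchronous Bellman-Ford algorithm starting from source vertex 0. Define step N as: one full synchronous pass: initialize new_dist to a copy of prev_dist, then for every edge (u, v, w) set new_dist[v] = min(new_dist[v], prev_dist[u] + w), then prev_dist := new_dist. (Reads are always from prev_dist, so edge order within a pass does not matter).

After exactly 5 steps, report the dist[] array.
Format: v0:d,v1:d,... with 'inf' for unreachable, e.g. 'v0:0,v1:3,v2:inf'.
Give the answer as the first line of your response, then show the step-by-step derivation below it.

v0:0,v1:11,v2:40,v3:inf,v4:14,v5:inf,v6:inf,v7:20

step 1: dist = v0:0,v1:11,v2:inf,v3:inf,v4:inf,v5:inf,v6:inf,v7:inf
step 2: dist = v0:0,v1:11,v2:inf,v3:inf,v4:14,v5:inf,v6:inf,v7:inf
step 3: dist = v0:0,v1:11,v2:inf,v3:inf,v4:14,v5:inf,v6:inf,v7:20
step 4: dist = v0:0,v1:11,v2:40,v3:inf,v4:14,v5:inf,v6:inf,v7:20
step 5: dist = v0:0,v1:11,v2:40,v3:inf,v4:14,v5:inf,v6:inf,v7:20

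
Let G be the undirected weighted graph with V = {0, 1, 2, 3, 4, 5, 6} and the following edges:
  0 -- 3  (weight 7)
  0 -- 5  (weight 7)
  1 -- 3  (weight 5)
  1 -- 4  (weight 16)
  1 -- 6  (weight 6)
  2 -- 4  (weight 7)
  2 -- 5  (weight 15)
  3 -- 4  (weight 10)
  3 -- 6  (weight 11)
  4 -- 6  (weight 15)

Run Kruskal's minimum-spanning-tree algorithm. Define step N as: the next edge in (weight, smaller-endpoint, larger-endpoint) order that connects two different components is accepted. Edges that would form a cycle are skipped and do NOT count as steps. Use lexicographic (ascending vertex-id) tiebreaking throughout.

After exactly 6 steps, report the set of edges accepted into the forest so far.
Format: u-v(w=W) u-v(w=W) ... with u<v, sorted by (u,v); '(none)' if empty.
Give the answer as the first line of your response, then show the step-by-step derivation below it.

0-3(w=7) 0-5(w=7) 1-3(w=5) 1-6(w=6) 2-4(w=7) 3-4(w=10)

step 1: add edge 1-3 (w=5); MST = {1-3(w=5)}
step 2: add edge 1-6 (w=6); MST = {1-3(w=5) 1-6(w=6)}
step 3: add edge 0-3 (w=7); MST = {0-3(w=7) 1-3(w=5) 1-6(w=6)}
step 4: add edge 0-5 (w=7); MST = {0-3(w=7) 0-5(w=7) 1-3(w=5) 1-6(w=6)}
step 5: add edge 2-4 (w=7); MST = {0-3(w=7) 0-5(w=7) 1-3(w=5) 1-6(w=6) 2-4(w=7)}
step 6: add edge 3-4 (w=10); MST = {0-3(w=7) 0-5(w=7) 1-3(w=5) 1-6(w=6) 2-4(w=7) 3-4(w=10)}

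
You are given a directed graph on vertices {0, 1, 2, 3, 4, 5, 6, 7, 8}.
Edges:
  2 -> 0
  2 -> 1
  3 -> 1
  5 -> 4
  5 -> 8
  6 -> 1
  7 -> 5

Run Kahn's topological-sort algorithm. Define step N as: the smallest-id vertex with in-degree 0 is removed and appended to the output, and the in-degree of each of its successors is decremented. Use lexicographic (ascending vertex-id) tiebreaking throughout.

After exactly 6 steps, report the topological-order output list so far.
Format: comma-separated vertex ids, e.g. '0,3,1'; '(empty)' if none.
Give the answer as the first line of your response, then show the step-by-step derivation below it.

2,0,3,6,1,7

step 1: output 2; order=[2]; indeg=(0,2,0,0,1,1,0,0,1)
step 2: output 0; order=[2,0]; indeg=(0,2,0,0,1,1,0,0,1)
step 3: output 3; order=[2,0,3]; indeg=(0,1,0,0,1,1,0,0,1)
step 4: output 6; order=[2,0,3,6]; indeg=(0,0,0,0,1,1,0,0,1)
step 5: output 1; order=[2,0,3,6,1]; indeg=(0,0,0,0,1,1,0,0,1)
step 6: output 7; order=[2,0,3,6,1,7]; indeg=(0,0,0,0,1,0,0,0,1)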